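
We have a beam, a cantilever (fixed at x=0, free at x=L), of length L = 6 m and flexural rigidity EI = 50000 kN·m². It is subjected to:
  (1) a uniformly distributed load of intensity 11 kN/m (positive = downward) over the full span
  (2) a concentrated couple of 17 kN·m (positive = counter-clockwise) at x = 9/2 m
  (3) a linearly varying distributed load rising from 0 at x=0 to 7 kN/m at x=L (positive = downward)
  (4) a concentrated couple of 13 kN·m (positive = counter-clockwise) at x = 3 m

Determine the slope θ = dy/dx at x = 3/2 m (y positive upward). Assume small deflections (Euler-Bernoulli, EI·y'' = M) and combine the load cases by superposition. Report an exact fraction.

θ(3/2) = -73359/12800000 rad

Load 1 — uniform load w=11 kN/m over full span:
  θ_1 = -wx(x²-3Lx+3L²)/(6EI) = -11·(3/2)·((3/2)²-3·6·(3/2)+3·6²)/(6·50000) = -3663/800000 rad
Load 2 — applied couple M₀=17 kN·m at a=9/2 m (b=L-a=3/2):
  θ_2 = M₀x/EI  [x≤a] = 17·(3/2)/50000 = 51/100000 rad
Load 3 — triangular load w₀=7 kN/m (0→w₀ over full span):
  θ_3 = (w₀Lx²/4-w₀L²x/3-w₀x⁴/(24L))/EI = (7·6·(3/2)²/4-7·6²·(3/2)/3-7·(3/2)⁴/(24·6))/50000 = -26271/12800000 rad
Load 4 — applied couple M₀=13 kN·m at a=3 m (b=L-a=3):
  θ_4 = M₀x/EI  [x≤a] = 13·(3/2)/50000 = 39/100000 rad
Superposition: θ = Σ θ_i = -73359/12800000 rad ≈ -0.005731 rad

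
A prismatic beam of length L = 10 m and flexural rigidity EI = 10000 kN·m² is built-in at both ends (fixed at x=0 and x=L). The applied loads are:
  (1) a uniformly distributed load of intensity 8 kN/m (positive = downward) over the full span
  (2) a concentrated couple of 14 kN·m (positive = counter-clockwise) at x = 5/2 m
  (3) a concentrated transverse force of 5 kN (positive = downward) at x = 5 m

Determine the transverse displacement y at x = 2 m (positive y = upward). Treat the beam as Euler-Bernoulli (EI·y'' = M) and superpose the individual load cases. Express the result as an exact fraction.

Load 1 — uniform load w=8 kN/m over full span:
  y_1 = -wx²(L-x)²/(24EI) = -8·2²·(10-2)²/(24·10000) = -16/1875 m
Load 2 — applied couple M₀=14 kN·m at a=5/2 m (b=L-a=15/2):
  y_2 = (R_Ax³/6 - M_Ax²/2)/EI  [x≤a] with R_A=63/40, M_A=-21/8 = ((63/40)·2³/6 - (-21/8)·2²/2)/10000 = 147/200000 m
Load 3 — point force P=5 kN at a=5 m (b=L-a=5):
  y_3 = -Pb²x²(3aL-(3a+b)x)/(6L³EI)  [x≤a] = -5·5²·2²·(3·5·10-(3·5+5)·2)/(6·10³·10000) = -11/12000 m
Superposition: y = Σ y_i = -1743/200000 m ≈ -0.008715 m

y(2) = -1743/200000 m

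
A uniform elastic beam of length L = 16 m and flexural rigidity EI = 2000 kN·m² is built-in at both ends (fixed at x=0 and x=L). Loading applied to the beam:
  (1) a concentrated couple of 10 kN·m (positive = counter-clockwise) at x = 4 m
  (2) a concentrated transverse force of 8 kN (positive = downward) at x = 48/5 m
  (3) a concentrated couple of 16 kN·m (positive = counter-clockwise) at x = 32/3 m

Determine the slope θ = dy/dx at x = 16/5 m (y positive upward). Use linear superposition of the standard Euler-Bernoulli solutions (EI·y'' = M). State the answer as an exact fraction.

θ(16/5) = -4989/390625 rad

Load 1 — applied couple M₀=10 kN·m at a=4 m (b=L-a=12):
  θ_1 = (R_Ax²/2 - M_Ax)/EI  [x≤a] with R_A=45/64, M_A=-15/8 = ((45/64)·(16/5)²/2 - (-15/8)·(16/5))/2000 = 3/625 rad
Load 2 — point force P=8 kN at a=48/5 m (b=L-a=32/5):
  θ_2 = -Pb²x(2aL-(3a+b)x)/(2L³EI)  [x≤a] = -8·(32/5)²·(16/5)·(2·(48/5)·16-(3·(48/5)+(32/5))·(16/5))/(2·16³·2000) = -4864/390625 rad
Load 3 — applied couple M₀=16 kN·m at a=32/3 m (b=L-a=16/3):
  θ_3 = (R_Ax²/2 - M_Ax)/EI  [x≤a] with R_A=4/3, M_A=16/3 = ((4/3)·(16/5)²/2 - (16/3)·(16/5))/2000 = -16/3125 rad
Superposition: θ = Σ θ_i = -4989/390625 rad ≈ -0.012772 rad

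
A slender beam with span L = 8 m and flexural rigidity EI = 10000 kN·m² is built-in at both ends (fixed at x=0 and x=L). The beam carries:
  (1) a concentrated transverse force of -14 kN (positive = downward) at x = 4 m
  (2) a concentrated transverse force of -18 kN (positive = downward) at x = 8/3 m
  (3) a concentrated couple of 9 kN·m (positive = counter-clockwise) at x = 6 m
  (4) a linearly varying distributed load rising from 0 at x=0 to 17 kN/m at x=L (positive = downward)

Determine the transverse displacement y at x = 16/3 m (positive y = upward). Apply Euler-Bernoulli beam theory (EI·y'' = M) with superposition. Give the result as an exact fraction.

y(16/3) = -15301/4556250 m

Load 1 — point force P=-14 kN at a=4 m (b=L-a=4):
  y_1 = -Pa²(L-x)²(3bL-(3b+a)(L-x))/(6L³EI)  [x>a] = -(-14)·4²·(8-(16/3))²·(3·4·8-(3·4+4)·(8-(16/3)))/(6·8³·10000) = 28/10125 m
Load 2 — point force P=-18 kN at a=8/3 m (b=L-a=16/3):
  y_2 = -Pa²(L-x)²(3bL-(3b+a)(L-x))/(6L³EI)  [x>a] = -(-18)·(8/3)²·(8-(16/3))²·(3·(16/3)·8-(3·(16/3)+(8/3))·(8-(16/3)))/(6·8³·10000) = 352/151875 m
Load 3 — applied couple M₀=9 kN·m at a=6 m (b=L-a=2):
  y_3 = (R_Ax³/6 - M_Ax²/2)/EI  [x≤a] with R_A=81/64, M_A=45/16 = ((81/64)·(16/3)³/6 - (45/16)·(16/3)²/2)/10000 = -1/1250 m
Load 4 — triangular load w₀=17 kN/m (0→w₀ over full span):
  y_4 = -w₀x²(L-x)²(x+2L)/(120LEI) = -17·(16/3)²·(8-(16/3))²·((16/3)+2·8)/(120·8·10000) = -17408/2278125 m
Superposition: y = Σ y_i = -15301/4556250 m ≈ -0.003358 m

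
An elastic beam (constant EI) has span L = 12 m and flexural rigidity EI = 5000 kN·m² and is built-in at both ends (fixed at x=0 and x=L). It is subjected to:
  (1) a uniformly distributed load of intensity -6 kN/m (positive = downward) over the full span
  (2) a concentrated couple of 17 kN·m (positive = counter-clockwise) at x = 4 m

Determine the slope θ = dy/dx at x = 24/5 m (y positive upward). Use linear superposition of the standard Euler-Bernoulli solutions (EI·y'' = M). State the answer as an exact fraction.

Load 1 — uniform load w=-6 kN/m over full span:
  θ_1 = -wx(L-x)(L-2x)/(12EI) = -(-6)·(24/5)·(12-(24/5))·(12-2·(24/5))/(12·5000) = 648/78125 rad
Load 2 — applied couple M₀=17 kN·m at a=4 m (b=L-a=8):
  θ_2 = (R_Ax²/2 - M_Ax - M₀(x-a))/EI  [x>a] with R_A=17/9, M_A=0 = ((17/9)·(24/5)²/2 - 0·(24/5) - 17·((24/5)-4))/5000 = 51/31250 rad
Superposition: θ = Σ θ_i = 1551/156250 rad ≈ 0.009926 rad

θ(24/5) = 1551/156250 rad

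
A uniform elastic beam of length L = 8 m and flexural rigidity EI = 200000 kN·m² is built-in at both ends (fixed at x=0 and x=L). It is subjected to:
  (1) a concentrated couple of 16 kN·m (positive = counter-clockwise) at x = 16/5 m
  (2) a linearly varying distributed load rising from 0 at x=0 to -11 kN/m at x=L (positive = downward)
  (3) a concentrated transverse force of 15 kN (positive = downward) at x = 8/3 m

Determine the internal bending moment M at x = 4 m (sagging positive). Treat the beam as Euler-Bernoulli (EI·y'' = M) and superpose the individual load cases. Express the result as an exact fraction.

M(4) = -72/5 kN·m

Load 1 — applied couple M₀=16 kN·m at a=16/5 m (b=L-a=24/5):
  M_1 = R_Ax - M_A - M₀  [x>a] with R_A=72/25, M_A=48/25 = (72/25)·4 - (48/25) - 16 = -32/5 kN·m
Load 2 — triangular load w₀=-11 kN/m (0→w₀ over full span):
  M_2 = 3w₀Lx/20 - w₀L²/30 - w₀x³/(6L) = 3·(-11)·8·4/20 - (-11)·8²/30 - (-11)·4³/(6·8) = -44/3 kN·m
Load 3 — point force P=15 kN at a=8/3 m (b=L-a=16/3):
  M_3 = Pa²(a+3b)(L-x)/L³ - Pa²b/L²  [x>a] = 15·(8/3)²·((8/3)+3·(16/3))·(8-4)/8³ - 15·(8/3)²·(16/3)/8² = 20/3 kN·m
Superposition: M = Σ M_i = -72/5 kN·m ≈ -14.400000 kN·m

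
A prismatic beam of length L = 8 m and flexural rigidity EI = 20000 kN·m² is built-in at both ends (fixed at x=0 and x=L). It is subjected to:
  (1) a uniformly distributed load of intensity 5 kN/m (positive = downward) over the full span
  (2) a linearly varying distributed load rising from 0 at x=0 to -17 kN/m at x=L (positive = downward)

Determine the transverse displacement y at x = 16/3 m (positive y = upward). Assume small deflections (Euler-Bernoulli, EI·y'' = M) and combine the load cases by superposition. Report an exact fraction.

Load 1 — uniform load w=5 kN/m over full span:
  y_1 = -wx²(L-x)²/(24EI) = -5·(16/3)²·(8-(16/3))²/(24·20000) = -64/30375 m
Load 2 — triangular load w₀=-17 kN/m (0→w₀ over full span):
  y_2 = -w₀x²(L-x)²(x+2L)/(120LEI) = -(-17)·(16/3)²·(8-(16/3))²·((16/3)+2·8)/(120·8·20000) = 8704/2278125 m
Superposition: y = Σ y_i = 3904/2278125 m ≈ 0.001714 m

y(16/3) = 3904/2278125 m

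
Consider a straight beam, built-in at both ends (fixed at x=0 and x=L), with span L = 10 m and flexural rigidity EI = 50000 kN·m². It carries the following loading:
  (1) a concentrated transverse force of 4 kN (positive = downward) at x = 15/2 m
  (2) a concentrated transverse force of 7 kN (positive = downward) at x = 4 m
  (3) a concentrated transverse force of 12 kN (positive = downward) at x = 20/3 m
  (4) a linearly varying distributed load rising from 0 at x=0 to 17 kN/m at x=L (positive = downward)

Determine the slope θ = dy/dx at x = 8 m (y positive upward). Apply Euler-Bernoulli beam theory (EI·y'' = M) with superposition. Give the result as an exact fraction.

θ(8) = 232477/112500000 rad

Load 1 — point force P=4 kN at a=15/2 m (b=L-a=5/2):
  θ_1 = Pa²(L-x)(2bL-(3b+a)(L-x))/(2L³EI)  [x>a] = 4·(15/2)²·(10-8)·(2·(5/2)·10-(3·(5/2)+(15/2))·(10-8))/(2·10³·50000) = 9/100000 rad
Load 2 — point force P=7 kN at a=4 m (b=L-a=6):
  θ_2 = Pa²(L-x)(2bL-(3b+a)(L-x))/(2L³EI)  [x>a] = 7·4²·(10-8)·(2·6·10-(3·6+4)·(10-8))/(2·10³·50000) = 133/781250 rad
Load 3 — point force P=12 kN at a=20/3 m (b=L-a=10/3):
  θ_3 = Pa²(L-x)(2bL-(3b+a)(L-x))/(2L³EI)  [x>a] = 12·(20/3)²·(10-8)·(2·(10/3)·10-(3·(10/3)+(20/3))·(10-8))/(2·10³·50000) = 2/5625 rad
Load 4 — triangular load w₀=17 kN/m (0→w₀ over full span):
  θ_4 = -w₀(2x(L-x)(L-2x)(x+2L)+x²(L-x)²)/(120LEI) = -17·(2·8·(10-8)·(10-2·8)·(8+2·10)+8²·(10-8)²)/(120·10·50000) = 68/46875 rad
Superposition: θ = Σ θ_i = 232477/112500000 rad ≈ 0.002066 rad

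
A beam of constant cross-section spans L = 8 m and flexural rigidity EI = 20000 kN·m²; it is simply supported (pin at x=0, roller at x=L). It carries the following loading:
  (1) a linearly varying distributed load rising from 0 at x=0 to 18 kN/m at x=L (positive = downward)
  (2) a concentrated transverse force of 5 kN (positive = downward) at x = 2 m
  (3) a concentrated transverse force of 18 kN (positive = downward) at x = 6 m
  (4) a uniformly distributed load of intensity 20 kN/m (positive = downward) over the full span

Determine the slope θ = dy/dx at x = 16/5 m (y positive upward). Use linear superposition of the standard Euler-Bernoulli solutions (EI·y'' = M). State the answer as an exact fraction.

Load 1 — triangular load w₀=18 kN/m (0→w₀ over full span):
  θ_1 = -w₀(7L⁴-30L²x²+15x⁴)/(360LEI) = -18·(7·8⁴-30·8²·(16/5)²+15·(16/5)⁴)/(360·8·20000) = -1292/390625 rad
Load 2 — point force P=5 kN at a=2 m (b=L-a=6):
  θ_2 = -Pa(2L²-6Lx+3x²+a²)/(6LEI)  [x>a] = -5·2·(2·8²-6·8·(16/5)+3·(16/5)²+2²)/(6·8·20000) = -19/200000 rad
Load 3 — point force P=18 kN at a=6 m (b=L-a=2):
  θ_3 = -Pb(L²-b²-3x²)/(6LEI)  [x≤a] = -18·2·(8²-2²-3·(16/5)²)/(6·8·20000) = -549/500000 rad
Load 4 — uniform load w=20 kN/m over full span:
  θ_4 = -w(L³-6Lx²+4x³)/(24EI) = -20·(8³-6·8·(16/5)²+4·(16/5)³)/(24·20000) = -296/46875 rad
Superposition: θ = Σ θ_i = -811139/75000000 rad ≈ -0.010815 rad

θ(16/5) = -811139/75000000 rad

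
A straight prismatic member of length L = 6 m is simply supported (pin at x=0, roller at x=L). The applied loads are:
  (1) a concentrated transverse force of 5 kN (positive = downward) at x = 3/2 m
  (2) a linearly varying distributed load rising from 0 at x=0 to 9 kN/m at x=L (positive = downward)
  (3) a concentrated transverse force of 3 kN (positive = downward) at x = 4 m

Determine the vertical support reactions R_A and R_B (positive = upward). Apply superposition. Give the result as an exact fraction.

Load 1 — point force P=5 kN at a=3/2 m (b=L-a=9/2):
  R_A = Pb/L = 5·(9/2)/6 = 15/4 kN
  R_B = Pa/L = 5·(3/2)/6 = 5/4 kN
Load 2 — triangular load w₀=9 kN/m (0→w₀ over full span):
  R_A = w₀L/6 = 9·6/6 = 9 kN
  R_B = w₀L/3 = 9·6/3 = 18 kN
Load 3 — point force P=3 kN at a=4 m (b=L-a=2):
  R_A = Pb/L = 3·2/6 = 1 kN
  R_B = Pa/L = 3·4/6 = 2 kN
Superposition: R_A = 55/4 kN, R_B = 85/4 kN

R_A = 55/4 kN, R_B = 85/4 kN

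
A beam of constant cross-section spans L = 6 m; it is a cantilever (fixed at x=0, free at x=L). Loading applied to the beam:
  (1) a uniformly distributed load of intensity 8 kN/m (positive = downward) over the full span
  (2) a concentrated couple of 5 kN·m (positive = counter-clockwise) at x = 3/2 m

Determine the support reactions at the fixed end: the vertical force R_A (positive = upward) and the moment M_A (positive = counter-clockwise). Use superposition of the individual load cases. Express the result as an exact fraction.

R_A = 48 kN, M_A = 139 kN·m

Load 1 — uniform load w=8 kN/m over full span:
  R_A = wL = 8·6 = 48 kN
  M_A = wL²/2 = 8·6²/2 = 144 kN·m
Load 2 — applied couple M₀=5 kN·m at a=3/2 m (b=L-a=9/2):
  R_A = 0 kN
  M_A = -M₀ = -5 kN·m
Superposition: R_A = 48 kN, M_A = 139 kN·m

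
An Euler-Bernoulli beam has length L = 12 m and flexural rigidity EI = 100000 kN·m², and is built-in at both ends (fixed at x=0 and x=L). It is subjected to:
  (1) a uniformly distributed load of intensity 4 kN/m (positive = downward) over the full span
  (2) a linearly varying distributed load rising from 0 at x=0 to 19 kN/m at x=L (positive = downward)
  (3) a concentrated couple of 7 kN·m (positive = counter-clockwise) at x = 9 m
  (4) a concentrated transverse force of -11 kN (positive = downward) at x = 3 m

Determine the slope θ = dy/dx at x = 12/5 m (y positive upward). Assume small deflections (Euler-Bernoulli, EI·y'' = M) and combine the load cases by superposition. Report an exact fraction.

θ(12/5) = -204261/125000000 rad

Load 1 — uniform load w=4 kN/m over full span:
  θ_1 = -wx(L-x)(L-2x)/(12EI) = -4·(12/5)·(12-(12/5))·(12-2·(12/5))/(12·100000) = -216/390625 rad
Load 2 — triangular load w₀=19 kN/m (0→w₀ over full span):
  θ_2 = -w₀(2x(L-x)(L-2x)(x+2L)+x²(L-x)²)/(120LEI) = -19·(2·(12/5)·(12-(12/5))·(12-2·(12/5))·((12/5)+2·12)+(12/5)²·(12-(12/5))²)/(120·12·100000) = -2394/1953125 rad
Load 3 — applied couple M₀=7 kN·m at a=9 m (b=L-a=3):
  θ_3 = (R_Ax²/2 - M_Ax)/EI  [x≤a] with R_A=21/32, M_A=35/16 = ((21/32)·(12/5)²/2 - (35/16)·(12/5))/100000 = -21/625000 rad
Load 4 — point force P=-11 kN at a=3 m (b=L-a=9):
  θ_4 = -Pb²x(2aL-(3a+b)x)/(2L³EI)  [x≤a] = -(-11)·9²·(12/5)·(2·3·12-(3·3+9)·(12/5))/(2·12³·100000) = 891/5000000 rad
Superposition: θ = Σ θ_i = -204261/125000000 rad ≈ -0.001634 rad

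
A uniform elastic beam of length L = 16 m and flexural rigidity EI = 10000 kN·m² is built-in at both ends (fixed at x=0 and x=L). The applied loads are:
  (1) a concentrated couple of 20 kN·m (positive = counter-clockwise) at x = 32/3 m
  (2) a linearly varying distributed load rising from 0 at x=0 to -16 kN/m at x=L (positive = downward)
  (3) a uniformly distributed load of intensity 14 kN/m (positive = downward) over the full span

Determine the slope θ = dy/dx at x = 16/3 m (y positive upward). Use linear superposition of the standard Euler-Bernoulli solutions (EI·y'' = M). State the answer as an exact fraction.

Load 1 — applied couple M₀=20 kN·m at a=32/3 m (b=L-a=16/3):
  θ_1 = (R_Ax²/2 - M_Ax)/EI  [x≤a] with R_A=5/3, M_A=20/3 = ((5/3)·(16/3)²/2 - (20/3)·(16/3))/10000 = -4/3375 rad
Load 2 — triangular load w₀=-16 kN/m (0→w₀ over full span):
  θ_2 = -w₀(2x(L-x)(L-2x)(x+2L)+x²(L-x)²)/(120LEI) = -(-16)·(2·(16/3)·(16-(16/3))·(16-2·(16/3))·((16/3)+2·16)+(16/3)²·(16-(16/3))²)/(120·16·10000) = 16384/759375 rad
Load 3 — uniform load w=14 kN/m over full span:
  θ_3 = -wx(L-x)(L-2x)/(12EI) = -14·(16/3)·(16-(16/3))·(16-2·(16/3))/(12·10000) = -1792/50625 rad
Superposition: θ = Σ θ_i = -11396/759375 rad ≈ -0.015007 rad

θ(16/3) = -11396/759375 rad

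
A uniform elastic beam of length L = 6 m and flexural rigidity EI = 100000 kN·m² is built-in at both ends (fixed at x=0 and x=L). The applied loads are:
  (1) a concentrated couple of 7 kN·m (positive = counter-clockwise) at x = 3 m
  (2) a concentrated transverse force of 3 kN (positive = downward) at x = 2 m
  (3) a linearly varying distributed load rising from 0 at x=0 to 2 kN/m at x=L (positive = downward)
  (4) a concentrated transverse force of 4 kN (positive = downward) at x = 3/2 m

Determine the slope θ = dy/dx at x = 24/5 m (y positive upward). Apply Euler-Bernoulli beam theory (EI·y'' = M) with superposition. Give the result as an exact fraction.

Load 1 — applied couple M₀=7 kN·m at a=3 m (b=L-a=3):
  θ_1 = (R_Ax²/2 - M_Ax - M₀(x-a))/EI  [x>a] with R_A=7/4, M_A=7/4 = ((7/4)·(24/5)²/2 - (7/4)·(24/5) - 7·((24/5)-3))/100000 = -21/2500000 rad
Load 2 — point force P=3 kN at a=2 m (b=L-a=4):
  θ_2 = Pa²(L-x)(2bL-(3b+a)(L-x))/(2L³EI)  [x>a] = 3·2²·(6-(24/5))·(2·4·6-(3·4+2)·(6-(24/5)))/(2·6³·100000) = 13/1250000 rad
Load 3 — triangular load w₀=2 kN/m (0→w₀ over full span):
  θ_3 = -w₀(2x(L-x)(L-2x)(x+2L)+x²(L-x)²)/(120LEI) = -2·(2·(24/5)·(6-(24/5))·(6-2·(24/5))·((24/5)+2·6)+(24/5)²·(6-(24/5))²)/(120·6·100000) = 36/1953125 rad
Load 4 — point force P=4 kN at a=3/2 m (b=L-a=9/2):
  θ_4 = Pa²(L-x)(2bL-(3b+a)(L-x))/(2L³EI)  [x>a] = 4·(3/2)²·(6-(24/5))·(2·(9/2)·6-(3·(9/2)+(3/2))·(6-(24/5)))/(2·6³·100000) = 9/1000000 rad
Superposition: θ = Σ θ_i = 3679/125000000 rad ≈ 0.000029 rad

θ(24/5) = 3679/125000000 rad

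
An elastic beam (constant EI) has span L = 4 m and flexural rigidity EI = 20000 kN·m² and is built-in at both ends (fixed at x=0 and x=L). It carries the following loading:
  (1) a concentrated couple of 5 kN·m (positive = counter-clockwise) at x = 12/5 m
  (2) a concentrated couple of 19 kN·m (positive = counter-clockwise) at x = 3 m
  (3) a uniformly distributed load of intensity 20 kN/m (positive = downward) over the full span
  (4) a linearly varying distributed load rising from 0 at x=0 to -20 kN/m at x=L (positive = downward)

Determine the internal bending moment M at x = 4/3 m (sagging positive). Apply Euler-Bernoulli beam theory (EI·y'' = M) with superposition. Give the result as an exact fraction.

M(4/3) = 48719/6480 kN·m

Load 1 — applied couple M₀=5 kN·m at a=12/5 m (b=L-a=8/5):
  M_1 = R_Ax - M_A  [x≤a] with R_A=9/5, M_A=8/5 = (9/5)·(4/3) - (8/5) = 4/5 kN·m
Load 2 — applied couple M₀=19 kN·m at a=3 m (b=L-a=1):
  M_2 = R_Ax - M_A  [x≤a] with R_A=171/32, M_A=95/16 = (171/32)·(4/3) - (95/16) = 19/16 kN·m
Load 3 — uniform load w=20 kN/m over full span:
  M_3 = wLx/2 - wL²/12 - wx²/2 = 20·4·(4/3)/2 - 20·4²/12 - 20·(4/3)²/2 = 80/9 kN·m
Load 4 — triangular load w₀=-20 kN/m (0→w₀ over full span):
  M_4 = 3w₀Lx/20 - w₀L²/30 - w₀x³/(6L) = 3·(-20)·4·(4/3)/20 - (-20)·4²/30 - (-20)·(4/3)³/(6·4) = -272/81 kN·m
Superposition: M = Σ M_i = 48719/6480 kN·m ≈ 7.518364 kN·m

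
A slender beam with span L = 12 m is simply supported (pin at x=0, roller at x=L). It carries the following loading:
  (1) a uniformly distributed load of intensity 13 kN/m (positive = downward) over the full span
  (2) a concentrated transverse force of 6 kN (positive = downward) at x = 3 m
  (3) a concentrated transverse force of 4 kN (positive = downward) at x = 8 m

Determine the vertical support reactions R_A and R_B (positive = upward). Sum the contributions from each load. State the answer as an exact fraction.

R_A = 503/6 kN, R_B = 493/6 kN

Load 1 — uniform load w=13 kN/m over full span:
  R_A = wL/2 = 13·12/2 = 78 kN
  R_B = wL/2 = 13·12/2 = 78 kN
Load 2 — point force P=6 kN at a=3 m (b=L-a=9):
  R_A = Pb/L = 6·9/12 = 9/2 kN
  R_B = Pa/L = 6·3/12 = 3/2 kN
Load 3 — point force P=4 kN at a=8 m (b=L-a=4):
  R_A = Pb/L = 4·4/12 = 4/3 kN
  R_B = Pa/L = 4·8/12 = 8/3 kN
Superposition: R_A = 503/6 kN, R_B = 493/6 kN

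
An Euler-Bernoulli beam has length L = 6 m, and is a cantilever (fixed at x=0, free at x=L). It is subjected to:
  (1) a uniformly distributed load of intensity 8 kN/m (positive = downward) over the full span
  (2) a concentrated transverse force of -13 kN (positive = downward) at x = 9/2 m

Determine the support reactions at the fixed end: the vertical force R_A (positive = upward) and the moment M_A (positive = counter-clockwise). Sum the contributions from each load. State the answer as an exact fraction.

Load 1 — uniform load w=8 kN/m over full span:
  R_A = wL = 8·6 = 48 kN
  M_A = wL²/2 = 8·6²/2 = 144 kN·m
Load 2 — point force P=-13 kN at a=9/2 m (b=L-a=3/2):
  R_A = P = (-13) = -13 kN
  M_A = Pa = (-13)·(9/2) = -117/2 kN·m
Superposition: R_A = 35 kN, M_A = 171/2 kN·m

R_A = 35 kN, M_A = 171/2 kN·m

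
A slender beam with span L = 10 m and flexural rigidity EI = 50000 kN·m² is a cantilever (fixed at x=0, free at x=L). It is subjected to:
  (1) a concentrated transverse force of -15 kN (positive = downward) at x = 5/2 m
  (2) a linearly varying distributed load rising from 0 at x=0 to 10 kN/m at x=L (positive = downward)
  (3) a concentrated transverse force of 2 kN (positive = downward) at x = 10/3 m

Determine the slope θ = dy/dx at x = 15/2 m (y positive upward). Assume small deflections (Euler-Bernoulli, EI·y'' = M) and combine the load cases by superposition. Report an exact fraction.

Load 1 — point force P=-15 kN at a=5/2 m (b=L-a=15/2):
  θ_1 = -Pa²/(2EI)  [x>a] = -(-15)·(5/2)²/(2·50000) = 3/3200 rad
Load 2 — triangular load w₀=10 kN/m (0→w₀ over full span):
  θ_2 = (w₀Lx²/4-w₀L²x/3-w₀x⁴/(24L))/EI = (10·10·(15/2)²/4-10·10²·(15/2)/3-10·(15/2)⁴/(24·10))/50000 = -251/10240 rad
Load 3 — point force P=2 kN at a=10/3 m (b=L-a=20/3):
  θ_3 = -Pa²/(2EI)  [x>a] = -2·(10/3)²/(2·50000) = -1/4500 rad
Superposition: θ = Σ θ_i = -54827/2304000 rad ≈ -0.023796 rad

θ(15/2) = -54827/2304000 rad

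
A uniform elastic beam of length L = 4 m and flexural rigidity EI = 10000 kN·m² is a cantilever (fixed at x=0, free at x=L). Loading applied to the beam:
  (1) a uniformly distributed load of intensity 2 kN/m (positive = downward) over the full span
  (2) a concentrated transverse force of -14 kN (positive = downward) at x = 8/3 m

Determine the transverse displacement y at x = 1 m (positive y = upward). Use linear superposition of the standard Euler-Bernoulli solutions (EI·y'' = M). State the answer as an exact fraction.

Load 1 — uniform load w=2 kN/m over full span:
  y_1 = -wx²(x²-4Lx+6L²)/(24EI) = -2·1²·(1²-4·4·1+6·4²)/(24·10000) = -27/40000 m
Load 2 — point force P=-14 kN at a=8/3 m (b=L-a=4/3):
  y_2 = -Px²(3a-x)/(6EI)  [x≤a] = -(-14)·1²·(3·(8/3)-1)/(6·10000) = 49/30000 m
Superposition: y = Σ y_i = 23/24000 m ≈ 0.000958 m

y(1) = 23/24000 m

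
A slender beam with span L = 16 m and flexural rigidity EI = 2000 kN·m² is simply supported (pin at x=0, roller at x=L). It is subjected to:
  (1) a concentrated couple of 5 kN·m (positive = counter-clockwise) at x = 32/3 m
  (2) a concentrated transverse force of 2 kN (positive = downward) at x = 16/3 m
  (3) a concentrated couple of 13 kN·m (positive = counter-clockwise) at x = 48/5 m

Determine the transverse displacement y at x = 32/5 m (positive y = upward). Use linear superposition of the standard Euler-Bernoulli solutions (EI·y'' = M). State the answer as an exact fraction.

Load 1 — applied couple M₀=5 kN·m at a=32/3 m (b=L-a=16/3):
  y_1 = (M₀x³/(6L)+C₁x)/EI  [x≤a] with C₁=M₀(3b²-L²)/(6L)=-80/9 = (5·(32/5)³/(6·16)+(-80/9)·(32/5))/2000 = -608/28125 m
Load 2 — point force P=2 kN at a=16/3 m (b=L-a=32/3):
  y_2 = -Pa(L-x)(2Lx-a²-x²)/(6LEI)  [x>a] = -2·(16/3)·(16-(32/5))·(2·16·(32/5)-(16/3)²-(32/5)²)/(6·16·2000) = -30464/421875 m
Load 3 — applied couple M₀=13 kN·m at a=48/5 m (b=L-a=32/5):
  y_3 = (M₀x³/(6L)+C₁x)/EI  [x≤a] with C₁=M₀(3b²-L²)/(6L)=-1352/75 = (13·(32/5)³/(6·16)+(-1352/75)·(32/5))/2000 = -624/15625 m
Superposition: y = Σ y_i = -56432/421875 m ≈ -0.133765 m

y(32/5) = -56432/421875 m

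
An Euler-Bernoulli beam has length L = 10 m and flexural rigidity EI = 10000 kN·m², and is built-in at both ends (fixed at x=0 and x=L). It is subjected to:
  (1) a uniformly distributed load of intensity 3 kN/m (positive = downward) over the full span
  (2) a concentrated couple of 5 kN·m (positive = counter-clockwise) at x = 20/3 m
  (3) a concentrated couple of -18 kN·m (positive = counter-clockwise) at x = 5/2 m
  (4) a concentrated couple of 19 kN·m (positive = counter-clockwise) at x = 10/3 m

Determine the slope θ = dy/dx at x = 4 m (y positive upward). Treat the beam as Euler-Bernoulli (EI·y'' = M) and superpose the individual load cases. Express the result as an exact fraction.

Load 1 — uniform load w=3 kN/m over full span:
  θ_1 = -wx(L-x)(L-2x)/(12EI) = -3·4·(10-4)·(10-2·4)/(12·10000) = -3/2500 rad
Load 2 — applied couple M₀=5 kN·m at a=20/3 m (b=L-a=10/3):
  θ_2 = (R_Ax²/2 - M_Ax)/EI  [x≤a] with R_A=2/3, M_A=5/3 = ((2/3)·4²/2 - (5/3)·4)/10000 = -1/7500 rad
Load 3 — applied couple M₀=-18 kN·m at a=5/2 m (b=L-a=15/2):
  θ_3 = (R_Ax²/2 - M_Ax - M₀(x-a))/EI  [x>a] with R_A=-81/40, M_A=27/8 = ((-81/40)·4²/2 - (27/8)·4 - (-18)·(4-(5/2)))/10000 = -27/100000 rad
Load 4 — applied couple M₀=19 kN·m at a=10/3 m (b=L-a=20/3):
  θ_4 = (R_Ax²/2 - M_Ax - M₀(x-a))/EI  [x>a] with R_A=38/15, M_A=0 = ((38/15)·4²/2 - 0·4 - 19·(4-(10/3)))/10000 = 19/25000 rad
Superposition: θ = Σ θ_i = -253/300000 rad ≈ -0.000843 rad

θ(4) = -253/300000 rad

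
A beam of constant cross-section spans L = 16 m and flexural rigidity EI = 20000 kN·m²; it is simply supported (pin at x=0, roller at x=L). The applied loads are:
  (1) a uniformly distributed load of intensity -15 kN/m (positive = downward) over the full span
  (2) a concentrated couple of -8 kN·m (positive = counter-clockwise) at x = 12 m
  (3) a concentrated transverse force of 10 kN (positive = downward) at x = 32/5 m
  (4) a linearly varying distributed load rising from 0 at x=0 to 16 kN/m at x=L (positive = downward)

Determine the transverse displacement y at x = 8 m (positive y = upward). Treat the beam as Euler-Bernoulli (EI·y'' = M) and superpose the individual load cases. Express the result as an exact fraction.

y(8) = 12337/46875 m

Load 1 — uniform load w=-15 kN/m over full span:
  y_1 = -wx(L³-2Lx²+x³)/(24EI) = -(-15)·8·(16³-2·16·8²+8³)/(24·20000) = 16/25 m
Load 2 — applied couple M₀=-8 kN·m at a=12 m (b=L-a=4):
  y_2 = (M₀x³/(6L)+C₁x)/EI  [x≤a] with C₁=M₀(3b²-L²)/(6L)=52/3 = ((-8)·8³/(6·16)+(52/3)·8)/20000 = 3/625 m
Load 3 — point force P=10 kN at a=32/5 m (b=L-a=48/5):
  y_3 = -Pa(L-x)(2Lx-a²-x²)/(6LEI)  [x>a] = -10·(32/5)·(16-8)·(2·16·8-(32/5)²-8²)/(6·16·20000) = -1888/46875 m
Load 4 — triangular load w₀=16 kN/m (0→w₀ over full span):
  y_4 = -w₀x(7L⁴-10L²x²+3x⁴)/(360LEI) = -16·8·(7·16⁴-10·16²·8²+3·8⁴)/(360·16·20000) = -128/375 m
Superposition: y = Σ y_i = 12337/46875 m ≈ 0.263189 m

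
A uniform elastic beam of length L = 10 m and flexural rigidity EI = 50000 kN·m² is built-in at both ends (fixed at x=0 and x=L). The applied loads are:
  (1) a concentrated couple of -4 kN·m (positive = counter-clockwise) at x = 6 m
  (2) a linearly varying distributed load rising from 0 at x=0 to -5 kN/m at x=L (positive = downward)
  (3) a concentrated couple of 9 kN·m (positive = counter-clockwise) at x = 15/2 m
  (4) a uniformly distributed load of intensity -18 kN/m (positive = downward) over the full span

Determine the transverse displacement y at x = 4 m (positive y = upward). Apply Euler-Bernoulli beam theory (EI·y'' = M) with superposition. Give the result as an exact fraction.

y(4) = 120499/12500000 m

Load 1 — applied couple M₀=-4 kN·m at a=6 m (b=L-a=4):
  y_1 = (R_Ax³/6 - M_Ax²/2)/EI  [x≤a] with R_A=-72/125, M_A=-32/25 = ((-72/125)·4³/6 - (-32/25)·4²/2)/50000 = 32/390625 m
Load 2 — triangular load w₀=-5 kN/m (0→w₀ over full span):
  y_2 = -w₀x²(L-x)²(x+2L)/(120LEI) = -(-5)·4²·(10-4)²·(4+2·10)/(120·10·50000) = 18/15625 m
Load 3 — applied couple M₀=9 kN·m at a=15/2 m (b=L-a=5/2):
  y_3 = (R_Ax³/6 - M_Ax²/2)/EI  [x≤a] with R_A=81/80, M_A=45/16 = ((81/80)·4³/6 - (45/16)·4²/2)/50000 = -117/500000 m
Load 4 — uniform load w=-18 kN/m over full span:
  y_4 = -wx²(L-x)²/(24EI) = -(-18)·4²·(10-4)²/(24·50000) = 27/3125 m
Superposition: y = Σ y_i = 120499/12500000 m ≈ 0.009640 m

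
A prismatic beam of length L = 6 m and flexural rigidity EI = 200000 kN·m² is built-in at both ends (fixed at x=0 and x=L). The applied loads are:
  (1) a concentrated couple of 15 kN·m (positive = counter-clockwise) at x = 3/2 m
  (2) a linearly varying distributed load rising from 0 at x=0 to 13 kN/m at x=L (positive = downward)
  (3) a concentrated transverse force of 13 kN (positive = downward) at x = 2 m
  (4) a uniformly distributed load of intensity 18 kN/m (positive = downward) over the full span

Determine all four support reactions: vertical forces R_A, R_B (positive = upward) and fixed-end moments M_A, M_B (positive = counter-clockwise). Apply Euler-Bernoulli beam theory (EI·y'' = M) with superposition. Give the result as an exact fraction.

Load 1 — applied couple M₀=15 kN·m at a=3/2 m (b=L-a=9/2):
  R_A = 6M₀ab/L³ = 6·15·(3/2)·(9/2)/6³ = 45/16 kN
  M_A = M₀b(2a-b)/L² = 15·(9/2)·(2·(3/2)-(9/2))/6² = -45/16 kN·m
  R_B = -6M₀ab/L³ = -6·15·(3/2)·(9/2)/6³ = -45/16 kN
  M_B = M₀a(2b-a)/L² = 15·(3/2)·(2·(9/2)-(3/2))/6² = 75/16 kN·m
Load 2 — triangular load w₀=13 kN/m (0→w₀ over full span):
  R_A = 3w₀L/20 = 3·13·6/20 = 117/10 kN
  M_A = w₀L²/30 = 13·6²/30 = 78/5 kN·m
  R_B = 7w₀L/20 = 7·13·6/20 = 273/10 kN
  M_B = -w₀L²/20 = -13·6²/20 = -117/5 kN·m
Load 3 — point force P=13 kN at a=2 m (b=L-a=4):
  R_A = Pb²(3a+b)/L³ = 13·4²·(3·2+4)/6³ = 260/27 kN
  M_A = Pab²/L² = 13·2·4²/6² = 104/9 kN·m
  R_B = Pa²(a+3b)/L³ = 13·2²·(2+3·4)/6³ = 91/27 kN
  M_B = -Pa²b/L² = -13·2²·4/6² = -52/9 kN·m
Load 4 — uniform load w=18 kN/m over full span:
  R_A = wL/2 = 18·6/2 = 54 kN
  M_A = wL²/12 = 18·6²/12 = 54 kN·m
  R_B = wL/2 = 18·6/2 = 54 kN
  M_B = -wL²/12 = -18·6²/12 = -54 kN·m
Superposition: R_A = 168787/2160 kN, M_A = 56407/720 kN·m, R_B = 176813/2160 kN, M_B = -56513/720 kN·m

R_A = 168787/2160 kN, M_A = 56407/720 kN·m, R_B = 176813/2160 kN, M_B = -56513/720 kN·m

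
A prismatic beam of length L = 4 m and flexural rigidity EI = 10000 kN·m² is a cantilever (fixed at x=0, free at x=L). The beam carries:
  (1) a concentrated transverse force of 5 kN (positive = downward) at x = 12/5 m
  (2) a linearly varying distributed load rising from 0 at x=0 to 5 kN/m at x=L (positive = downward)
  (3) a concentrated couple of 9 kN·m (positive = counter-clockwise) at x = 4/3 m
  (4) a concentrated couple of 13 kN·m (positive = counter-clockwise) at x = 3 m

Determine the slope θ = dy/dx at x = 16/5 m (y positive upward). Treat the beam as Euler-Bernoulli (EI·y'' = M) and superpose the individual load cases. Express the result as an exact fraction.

Load 1 — point force P=5 kN at a=12/5 m (b=L-a=8/5):
  θ_1 = -Pa²/(2EI)  [x>a] = -5·(12/5)²/(2·10000) = -9/6250 rad
Load 2 — triangular load w₀=5 kN/m (0→w₀ over full span):
  θ_2 = (w₀Lx²/4-w₀L²x/3-w₀x⁴/(24L))/EI = (5·4·(16/5)²/4-5·4²·(16/5)/3-5·(16/5)⁴/(24·4))/10000 = -928/234375 rad
Load 3 — applied couple M₀=9 kN·m at a=4/3 m (b=L-a=8/3):
  θ_3 = M₀a/EI  [x>a] = 9·(4/3)/10000 = 3/2500 rad
Load 4 — applied couple M₀=13 kN·m at a=3 m (b=L-a=1):
  θ_4 = M₀a/EI  [x>a] = 13·3/10000 = 39/10000 rad
Superposition: θ = Σ θ_i = -1123/3750000 rad ≈ -0.000299 rad

θ(16/5) = -1123/3750000 rad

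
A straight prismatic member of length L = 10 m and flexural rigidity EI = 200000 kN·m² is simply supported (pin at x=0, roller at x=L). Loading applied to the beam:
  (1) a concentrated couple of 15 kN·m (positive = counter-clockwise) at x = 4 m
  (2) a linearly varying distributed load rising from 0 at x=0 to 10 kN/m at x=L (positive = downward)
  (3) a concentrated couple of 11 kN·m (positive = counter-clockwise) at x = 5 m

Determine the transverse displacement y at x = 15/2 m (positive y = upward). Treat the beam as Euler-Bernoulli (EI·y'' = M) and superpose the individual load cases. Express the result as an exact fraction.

y(15/2) = -68663/30720000 m

Load 1 — applied couple M₀=15 kN·m at a=4 m (b=L-a=6):
  y_1 = (M₀x³/(6L)-M₀(x-a)²/2+C₁x)/EI  [x>a] with C₁=M₀(3b²-L²)/(6L)=2 = (15·(15/2)³/(6·10)-15·((15/2)-4)²/2+2·(15/2))/200000 = 183/1280000 m
Load 2 — triangular load w₀=10 kN/m (0→w₀ over full span):
  y_2 = -w₀x(7L⁴-10L²x²+3x⁴)/(360LEI) = -10·(15/2)·(7·10⁴-10·10²·(15/2)²+3·(15/2)⁴)/(360·10·200000) = -119/49152 m
Load 3 — applied couple M₀=11 kN·m at a=5 m (b=L-a=5):
  y_3 = (M₀x³/(6L)-M₀(x-a)²/2+C₁x)/EI  [x>a] with C₁=M₀(3b²-L²)/(6L)=-55/12 = (11·(15/2)³/(6·10)-11·((15/2)-5)²/2+(-55/12)·(15/2))/200000 = 11/256000 m
Superposition: y = Σ y_i = -68663/30720000 m ≈ -0.002235 m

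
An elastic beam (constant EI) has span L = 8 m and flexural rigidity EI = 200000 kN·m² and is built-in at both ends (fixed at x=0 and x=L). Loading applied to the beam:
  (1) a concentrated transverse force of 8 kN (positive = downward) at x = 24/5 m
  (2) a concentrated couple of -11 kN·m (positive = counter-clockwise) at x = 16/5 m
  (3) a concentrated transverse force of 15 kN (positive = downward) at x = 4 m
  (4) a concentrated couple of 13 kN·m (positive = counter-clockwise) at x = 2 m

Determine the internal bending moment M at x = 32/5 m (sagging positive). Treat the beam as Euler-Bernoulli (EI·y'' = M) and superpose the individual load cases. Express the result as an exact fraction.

Load 1 — point force P=8 kN at a=24/5 m (b=L-a=16/5):
  M_1 = Pa²(a+3b)(L-x)/L³ - Pa²b/L²  [x>a] = 8·(24/5)²·((24/5)+3·(16/5))·(8-(32/5))/8³ - 8·(24/5)²·(16/5)/8² = -576/625 kN·m
Load 2 — applied couple M₀=-11 kN·m at a=16/5 m (b=L-a=24/5):
  M_2 = R_Ax - M_A - M₀  [x>a] with R_A=-99/50, M_A=-33/25 = (-99/50)·(32/5) - (-33/25) - (-11) = -44/125 kN·m
Load 3 — point force P=15 kN at a=4 m (b=L-a=4):
  M_3 = Pa²(a+3b)(L-x)/L³ - Pa²b/L²  [x>a] = 15·4²·(4+3·4)·(8-(32/5))/8³ - 15·4²·4/8² = -3 kN·m
Load 4 — applied couple M₀=13 kN·m at a=2 m (b=L-a=6):
  M_4 = R_Ax - M_A - M₀  [x>a] with R_A=117/64, M_A=-39/16 = (117/64)·(32/5) - (-39/16) - 13 = 91/80 kN·m
Superposition: M = Σ M_i = -31361/10000 kN·m ≈ -3.136100 kN·m

M(32/5) = -31361/10000 kN·m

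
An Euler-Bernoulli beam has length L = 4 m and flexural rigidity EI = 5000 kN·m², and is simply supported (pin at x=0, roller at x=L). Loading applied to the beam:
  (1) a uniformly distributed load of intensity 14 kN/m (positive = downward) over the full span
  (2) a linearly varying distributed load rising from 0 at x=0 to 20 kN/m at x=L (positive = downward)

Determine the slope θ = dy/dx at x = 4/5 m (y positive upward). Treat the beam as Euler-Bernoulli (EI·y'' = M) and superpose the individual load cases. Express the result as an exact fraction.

θ(4/5) = -1414/140625 rad

Load 1 — uniform load w=14 kN/m over full span:
  θ_1 = -w(L³-6Lx²+4x³)/(24EI) = -14·(4³-6·4·(4/5)²+4·(4/5)³)/(24·5000) = -462/78125 rad
Load 2 — triangular load w₀=20 kN/m (0→w₀ over full span):
  θ_2 = -w₀(7L⁴-30L²x²+15x⁴)/(360LEI) = -20·(7·4⁴-30·4²·(4/5)²+15·(4/5)⁴)/(360·4·5000) = -2912/703125 rad
Superposition: θ = Σ θ_i = -1414/140625 rad ≈ -0.010055 rad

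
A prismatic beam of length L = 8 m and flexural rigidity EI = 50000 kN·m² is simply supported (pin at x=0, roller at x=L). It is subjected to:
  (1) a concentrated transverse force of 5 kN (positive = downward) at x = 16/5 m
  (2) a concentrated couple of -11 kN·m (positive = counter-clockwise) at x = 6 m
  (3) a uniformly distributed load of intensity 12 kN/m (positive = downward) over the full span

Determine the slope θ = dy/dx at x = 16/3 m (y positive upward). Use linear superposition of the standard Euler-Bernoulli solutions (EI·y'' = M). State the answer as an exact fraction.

Load 1 — point force P=5 kN at a=16/5 m (b=L-a=24/5):
  θ_1 = -Pa(2L²-6Lx+3x²+a²)/(6LEI)  [x>a] = -5·(16/5)·(2·8²-6·8·(16/3)+3·(16/3)²+(16/5)²)/(6·8·50000) = 152/703125 rad
Load 2 — applied couple M₀=-11 kN·m at a=6 m (b=L-a=2):
  θ_2 = (M₀x²/(2L)+C₁)/EI  [x≤a] with C₁=M₀(3b²-L²)/(6L)=143/12 = ((-11)·(16/3)²/(2·8)+(143/12))/50000 = -11/72000 rad
Load 3 — uniform load w=12 kN/m over full span:
  θ_3 = -w(L³-6Lx²+4x³)/(24EI) = -12·(8³-6·8·(16/3)²+4·(16/3)³)/(24·50000) = 208/84375 rad
Superposition: θ = Σ θ_i = 341359/135000000 rad ≈ 0.002529 rad

θ(16/3) = 341359/135000000 rad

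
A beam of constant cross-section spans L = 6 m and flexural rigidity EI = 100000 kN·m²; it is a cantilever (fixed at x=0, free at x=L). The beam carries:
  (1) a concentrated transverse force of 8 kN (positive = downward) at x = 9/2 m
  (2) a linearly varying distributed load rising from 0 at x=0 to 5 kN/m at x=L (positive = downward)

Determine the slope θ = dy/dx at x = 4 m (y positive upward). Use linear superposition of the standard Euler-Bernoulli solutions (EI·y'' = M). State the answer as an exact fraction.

θ(4) = -47/22500 rad

Load 1 — point force P=8 kN at a=9/2 m (b=L-a=3/2):
  θ_1 = -Px(2a-x)/(2EI)  [x≤a] = -8·4·(2·(9/2)-4)/(2·100000) = -1/1250 rad
Load 2 — triangular load w₀=5 kN/m (0→w₀ over full span):
  θ_2 = (w₀Lx²/4-w₀L²x/3-w₀x⁴/(24L))/EI = (5·6·4²/4-5·6²·4/3-5·4⁴/(24·6))/100000 = -29/22500 rad
Superposition: θ = Σ θ_i = -47/22500 rad ≈ -0.002089 rad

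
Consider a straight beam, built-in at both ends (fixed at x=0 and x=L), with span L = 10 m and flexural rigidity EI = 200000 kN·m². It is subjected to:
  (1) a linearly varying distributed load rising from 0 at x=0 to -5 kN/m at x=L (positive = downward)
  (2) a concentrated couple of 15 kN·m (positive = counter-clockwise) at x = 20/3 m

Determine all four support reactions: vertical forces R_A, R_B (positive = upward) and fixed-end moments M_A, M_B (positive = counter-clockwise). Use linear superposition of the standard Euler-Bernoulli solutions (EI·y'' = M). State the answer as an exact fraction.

Load 1 — triangular load w₀=-5 kN/m (0→w₀ over full span):
  R_A = 3w₀L/20 = 3·(-5)·10/20 = -15/2 kN
  M_A = w₀L²/30 = (-5)·10²/30 = -50/3 kN·m
  R_B = 7w₀L/20 = 7·(-5)·10/20 = -35/2 kN
  M_B = -w₀L²/20 = -(-5)·10²/20 = 25 kN·m
Load 2 — applied couple M₀=15 kN·m at a=20/3 m (b=L-a=10/3):
  R_A = 6M₀ab/L³ = 6·15·(20/3)·(10/3)/10³ = 2 kN
  M_A = M₀b(2a-b)/L² = 15·(10/3)·(2·(20/3)-(10/3))/10² = 5 kN·m
  R_B = -6M₀ab/L³ = -6·15·(20/3)·(10/3)/10³ = -2 kN
  M_B = M₀a(2b-a)/L² = 15·(20/3)·(2·(10/3)-(20/3))/10² = 0 kN·m
Superposition: R_A = -11/2 kN, M_A = -35/3 kN·m, R_B = -39/2 kN, M_B = 25 kN·m

R_A = -11/2 kN, M_A = -35/3 kN·m, R_B = -39/2 kN, M_B = 25 kN·m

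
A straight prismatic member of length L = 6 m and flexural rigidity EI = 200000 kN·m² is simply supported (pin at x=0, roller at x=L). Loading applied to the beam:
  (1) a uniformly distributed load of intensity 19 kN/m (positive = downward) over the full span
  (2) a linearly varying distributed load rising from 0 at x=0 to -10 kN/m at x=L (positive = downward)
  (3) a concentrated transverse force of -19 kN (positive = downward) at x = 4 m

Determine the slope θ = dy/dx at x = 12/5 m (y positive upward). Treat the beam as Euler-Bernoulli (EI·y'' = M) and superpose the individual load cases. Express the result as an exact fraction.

θ(12/5) = -22021/225000000 rad

Load 1 — uniform load w=19 kN/m over full span:
  θ_1 = -w(L³-6Lx²+4x³)/(24EI) = -19·(6³-6·6·(12/5)²+4·(12/5)³)/(24·200000) = -6327/25000000 rad
Load 2 — triangular load w₀=-10 kN/m (0→w₀ over full span):
  θ_2 = -w₀(7L⁴-30L²x²+15x⁴)/(360LEI) = -(-10)·(7·6⁴-30·6²·(12/5)²+15·(12/5)⁴)/(360·6·200000) = 969/12500000 rad
Load 3 — point force P=-19 kN at a=4 m (b=L-a=2):
  θ_3 = -Pb(L²-b²-3x²)/(6LEI)  [x≤a] = -(-19)·2·(6²-2²-3·(12/5)²)/(6·6·200000) = 437/5625000 rad
Superposition: θ = Σ θ_i = -22021/225000000 rad ≈ -0.000098 rad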